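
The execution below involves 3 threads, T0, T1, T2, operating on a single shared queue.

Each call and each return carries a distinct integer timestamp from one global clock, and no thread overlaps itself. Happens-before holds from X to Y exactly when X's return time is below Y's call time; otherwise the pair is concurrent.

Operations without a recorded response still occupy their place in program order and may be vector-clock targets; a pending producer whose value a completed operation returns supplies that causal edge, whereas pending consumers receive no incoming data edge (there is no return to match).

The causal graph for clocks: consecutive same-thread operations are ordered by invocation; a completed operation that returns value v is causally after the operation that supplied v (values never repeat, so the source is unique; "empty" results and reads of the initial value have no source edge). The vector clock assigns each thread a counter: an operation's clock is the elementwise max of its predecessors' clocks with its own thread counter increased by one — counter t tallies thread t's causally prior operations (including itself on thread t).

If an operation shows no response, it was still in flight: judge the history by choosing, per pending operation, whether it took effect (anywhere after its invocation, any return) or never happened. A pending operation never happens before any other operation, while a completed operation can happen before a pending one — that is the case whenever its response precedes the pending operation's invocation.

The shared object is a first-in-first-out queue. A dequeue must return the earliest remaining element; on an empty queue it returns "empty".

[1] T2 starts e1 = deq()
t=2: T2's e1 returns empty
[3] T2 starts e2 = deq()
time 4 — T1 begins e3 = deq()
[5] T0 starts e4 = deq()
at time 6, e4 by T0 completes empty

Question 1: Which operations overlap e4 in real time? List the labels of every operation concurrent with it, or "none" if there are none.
Answer: e2, e3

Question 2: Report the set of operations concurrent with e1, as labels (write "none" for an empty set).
Answer: none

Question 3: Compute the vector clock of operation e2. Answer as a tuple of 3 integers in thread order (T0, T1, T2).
Answer: (0, 0, 2)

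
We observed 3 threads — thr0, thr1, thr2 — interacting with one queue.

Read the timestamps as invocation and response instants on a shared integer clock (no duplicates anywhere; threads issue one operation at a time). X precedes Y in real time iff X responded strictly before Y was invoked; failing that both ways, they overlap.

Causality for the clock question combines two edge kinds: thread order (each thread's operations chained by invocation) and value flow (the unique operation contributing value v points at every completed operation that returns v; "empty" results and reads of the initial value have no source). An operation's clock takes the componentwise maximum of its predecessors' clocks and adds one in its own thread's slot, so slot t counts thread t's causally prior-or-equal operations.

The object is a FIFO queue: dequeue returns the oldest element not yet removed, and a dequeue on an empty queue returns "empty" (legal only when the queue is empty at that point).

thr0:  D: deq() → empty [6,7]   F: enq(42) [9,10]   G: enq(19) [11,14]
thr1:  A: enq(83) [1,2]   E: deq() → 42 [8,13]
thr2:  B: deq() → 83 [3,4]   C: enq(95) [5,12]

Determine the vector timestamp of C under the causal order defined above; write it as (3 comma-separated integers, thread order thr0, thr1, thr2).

(0, 1, 2)

no predecessors for A (invoked 1): thr1 increments from zero → (0, 1, 0)
no predecessors for D (invoked 6): thr0 increments from zero → (1, 0, 0)
from VC(A)=(0, 1, 0), B (invoked 3) maxes components and bumps thr2 → (0, 1, 1)
from VC(D)=(1, 0, 0), F (invoked 9) maxes components and bumps thr0 → (2, 0, 0)
from VC(B)=(0, 1, 1), C (invoked 5) maxes components and bumps thr2 → (0, 1, 2)
from VC(F)=(2, 0, 0), G (invoked 11) maxes components and bumps thr0 → (3, 0, 0)
from VC(A)=(0, 1, 0), VC(F)=(2, 0, 0), E (invoked 8) maxes components and bumps thr1 → (2, 2, 0)
target: VC(C) = (0, 1, 2)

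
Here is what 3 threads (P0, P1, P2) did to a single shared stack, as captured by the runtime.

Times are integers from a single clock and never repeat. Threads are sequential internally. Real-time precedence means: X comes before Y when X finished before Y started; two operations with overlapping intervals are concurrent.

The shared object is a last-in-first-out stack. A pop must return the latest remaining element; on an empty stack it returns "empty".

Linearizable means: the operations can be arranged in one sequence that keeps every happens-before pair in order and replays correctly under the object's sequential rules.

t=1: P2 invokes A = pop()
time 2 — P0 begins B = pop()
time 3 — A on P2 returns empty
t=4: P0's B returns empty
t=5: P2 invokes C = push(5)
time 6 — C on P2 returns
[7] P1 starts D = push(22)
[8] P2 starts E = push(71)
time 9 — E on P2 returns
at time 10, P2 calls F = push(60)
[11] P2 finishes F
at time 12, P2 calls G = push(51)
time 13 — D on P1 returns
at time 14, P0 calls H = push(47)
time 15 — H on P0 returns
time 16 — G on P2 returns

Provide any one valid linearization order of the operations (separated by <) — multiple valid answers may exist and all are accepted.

step 1: A pop() → empty — stack <>
step 2: B pop() → empty — stack <>
step 3: C push(5) — stack <5>
step 4: D push(22) — stack <5,22>
step 5: E push(71) — stack <5,22,71>
step 6: F push(60) — stack <5,22,71,60>
step 7: G push(51) — stack <5,22,71,60,51>
step 8: H push(47) — stack <5,22,71,60,51,47>

A < B < C < D < E < F < G < H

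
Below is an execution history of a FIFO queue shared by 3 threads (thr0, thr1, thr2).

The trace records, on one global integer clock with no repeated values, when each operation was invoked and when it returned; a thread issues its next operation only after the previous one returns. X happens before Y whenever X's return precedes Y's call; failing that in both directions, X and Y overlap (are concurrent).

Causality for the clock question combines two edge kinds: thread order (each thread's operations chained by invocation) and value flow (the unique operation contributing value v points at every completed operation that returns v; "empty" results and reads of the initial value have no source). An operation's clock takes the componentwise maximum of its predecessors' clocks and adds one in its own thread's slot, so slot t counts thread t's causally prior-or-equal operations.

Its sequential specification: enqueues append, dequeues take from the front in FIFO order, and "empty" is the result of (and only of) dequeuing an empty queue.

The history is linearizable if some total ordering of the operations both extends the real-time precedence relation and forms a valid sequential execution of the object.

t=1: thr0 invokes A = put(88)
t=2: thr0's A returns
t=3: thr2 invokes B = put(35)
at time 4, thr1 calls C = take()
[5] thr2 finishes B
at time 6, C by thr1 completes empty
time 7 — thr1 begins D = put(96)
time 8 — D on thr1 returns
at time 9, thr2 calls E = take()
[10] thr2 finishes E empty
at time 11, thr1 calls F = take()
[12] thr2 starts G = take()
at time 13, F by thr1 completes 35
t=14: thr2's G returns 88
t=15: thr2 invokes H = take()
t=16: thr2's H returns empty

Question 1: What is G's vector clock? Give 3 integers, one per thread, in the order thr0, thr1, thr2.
Answer: (1, 0, 3)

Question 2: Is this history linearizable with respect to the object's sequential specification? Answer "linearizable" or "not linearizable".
not linearizable

prefix check: 1..5 passes, 1..6 fails once C's time-6 response joins
2 orders of the 3 completed FIFO queue ops respect real time; none is legal
sample order A, B, C stalls at step 3 — C take() → empty has no legal effect
sample order A, C, B stalls at step 2 — C take() → empty has no legal effect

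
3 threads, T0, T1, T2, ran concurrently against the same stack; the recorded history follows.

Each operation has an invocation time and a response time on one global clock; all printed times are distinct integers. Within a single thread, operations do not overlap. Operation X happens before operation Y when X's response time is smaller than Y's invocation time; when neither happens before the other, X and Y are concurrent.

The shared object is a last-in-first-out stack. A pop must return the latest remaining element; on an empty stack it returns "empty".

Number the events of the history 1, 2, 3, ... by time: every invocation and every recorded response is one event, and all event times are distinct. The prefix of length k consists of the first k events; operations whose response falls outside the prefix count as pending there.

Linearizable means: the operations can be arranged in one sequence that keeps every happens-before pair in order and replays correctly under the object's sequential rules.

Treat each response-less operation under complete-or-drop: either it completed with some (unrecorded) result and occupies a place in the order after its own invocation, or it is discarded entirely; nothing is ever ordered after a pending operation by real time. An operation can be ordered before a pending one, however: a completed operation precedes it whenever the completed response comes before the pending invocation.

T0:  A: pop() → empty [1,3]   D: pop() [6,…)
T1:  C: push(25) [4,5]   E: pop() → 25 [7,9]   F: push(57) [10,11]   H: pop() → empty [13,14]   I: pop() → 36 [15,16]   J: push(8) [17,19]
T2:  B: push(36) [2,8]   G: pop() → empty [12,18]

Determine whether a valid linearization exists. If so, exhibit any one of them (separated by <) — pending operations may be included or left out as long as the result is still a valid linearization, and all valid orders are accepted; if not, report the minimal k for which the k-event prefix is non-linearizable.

already the first 16 events (up to I's response at time 16) admit no linearization; the first 15 still do
every one of the 4 real-time-consistent orders over 7 completed stack ops fails the sequential spec
no escape via the 2 pending operations (D, G): every completion choice fails
sample order A, B, C, E, F, H, I (pending dropped) stalls at step 6 — H pop() → empty has no legal effect
sample order A, C, B, E, F, H, I (pending dropped) stalls at step 4 — E pop() → 25 has no legal effect

not linearizable — minimal violating prefix: 16 events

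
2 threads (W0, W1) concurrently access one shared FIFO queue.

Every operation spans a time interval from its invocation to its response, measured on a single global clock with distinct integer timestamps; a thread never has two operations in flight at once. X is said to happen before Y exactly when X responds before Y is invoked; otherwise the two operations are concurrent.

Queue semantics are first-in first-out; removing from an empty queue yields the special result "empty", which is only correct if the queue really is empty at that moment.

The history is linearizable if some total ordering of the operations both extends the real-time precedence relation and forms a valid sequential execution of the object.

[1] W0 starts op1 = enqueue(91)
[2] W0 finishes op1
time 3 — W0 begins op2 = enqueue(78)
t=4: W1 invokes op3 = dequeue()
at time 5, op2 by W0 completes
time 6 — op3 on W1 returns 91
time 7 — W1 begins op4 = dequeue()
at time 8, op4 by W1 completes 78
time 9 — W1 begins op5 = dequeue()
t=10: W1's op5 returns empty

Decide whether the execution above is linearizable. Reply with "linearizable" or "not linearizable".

a witness: op1, op2, op3, op4, op5
1. op1 enqueue(91), leaving queue <91>
2. op2 enqueue(78), leaving queue <91,78>
3. op3 dequeue() → 91, leaving queue <78>
4. op4 dequeue() → 78, leaving queue <>
5. op5 dequeue() → empty, leaving queue <>

linearizable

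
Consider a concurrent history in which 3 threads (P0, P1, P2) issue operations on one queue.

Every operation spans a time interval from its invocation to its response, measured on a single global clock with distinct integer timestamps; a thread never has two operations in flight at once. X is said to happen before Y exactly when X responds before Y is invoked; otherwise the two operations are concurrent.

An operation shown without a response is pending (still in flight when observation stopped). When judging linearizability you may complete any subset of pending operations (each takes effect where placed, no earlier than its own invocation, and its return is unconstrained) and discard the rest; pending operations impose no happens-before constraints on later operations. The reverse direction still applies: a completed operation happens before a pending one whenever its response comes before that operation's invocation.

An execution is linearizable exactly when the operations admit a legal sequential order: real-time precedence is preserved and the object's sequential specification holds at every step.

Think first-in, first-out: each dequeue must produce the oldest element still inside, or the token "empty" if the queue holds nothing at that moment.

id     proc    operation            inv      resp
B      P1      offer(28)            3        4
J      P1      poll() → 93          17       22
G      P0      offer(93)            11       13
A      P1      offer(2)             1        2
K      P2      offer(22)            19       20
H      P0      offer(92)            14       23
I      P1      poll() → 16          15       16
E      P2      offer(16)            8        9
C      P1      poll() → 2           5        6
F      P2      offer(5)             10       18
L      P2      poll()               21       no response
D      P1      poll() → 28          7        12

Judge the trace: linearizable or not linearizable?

one valid linearization: A, B, C, D, E, F, G, H, I, K, L, J
step 1: A offer(2) — queue <2>
step 2: B offer(28) — queue <2,28>
step 3: C poll() → 2 — queue <28>
step 4: D poll() → 28 — queue <>
step 5: E offer(16) — queue <16>
step 6: F offer(5) — queue <16,5>
step 7: G offer(93) — queue <16,5,93>
step 8: H offer(92) — queue <16,5,93,92>
step 9: I poll() → 16 — queue <5,93,92>
step 10: K offer(22) — queue <5,93,92,22>
step 11: L poll() (pending, included) — queue <93,92,22>
step 12: J poll() → 93 — queue <92,22>

linearizable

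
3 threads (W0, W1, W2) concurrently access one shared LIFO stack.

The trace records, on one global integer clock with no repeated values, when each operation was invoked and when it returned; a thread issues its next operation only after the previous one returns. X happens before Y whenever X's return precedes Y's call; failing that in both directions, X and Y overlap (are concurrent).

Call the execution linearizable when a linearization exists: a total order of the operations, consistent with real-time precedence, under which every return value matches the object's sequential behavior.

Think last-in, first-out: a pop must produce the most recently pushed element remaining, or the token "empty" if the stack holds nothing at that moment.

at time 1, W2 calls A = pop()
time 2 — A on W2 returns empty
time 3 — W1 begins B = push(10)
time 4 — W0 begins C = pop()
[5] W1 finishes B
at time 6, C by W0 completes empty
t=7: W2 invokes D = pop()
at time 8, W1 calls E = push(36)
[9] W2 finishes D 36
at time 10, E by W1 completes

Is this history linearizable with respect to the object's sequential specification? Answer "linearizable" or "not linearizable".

one valid linearization: A, C, B, E, D
1. A pop() → empty, leaving stack <>
2. C pop() → empty, leaving stack <>
3. B push(10), leaving stack <10>
4. E push(36), leaving stack <10,36>
5. D pop() → 36, leaving stack <10>

linearizable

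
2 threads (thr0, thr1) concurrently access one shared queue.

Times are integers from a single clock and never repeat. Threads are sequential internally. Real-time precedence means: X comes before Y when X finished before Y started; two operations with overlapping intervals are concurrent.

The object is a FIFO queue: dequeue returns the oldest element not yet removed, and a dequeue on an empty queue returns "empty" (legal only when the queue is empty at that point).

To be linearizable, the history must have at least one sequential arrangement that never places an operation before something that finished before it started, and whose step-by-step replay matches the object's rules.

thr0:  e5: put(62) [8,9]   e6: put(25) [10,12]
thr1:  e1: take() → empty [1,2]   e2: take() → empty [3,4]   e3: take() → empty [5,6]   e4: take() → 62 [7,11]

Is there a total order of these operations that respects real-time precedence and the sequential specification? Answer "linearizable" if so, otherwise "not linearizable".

a witness: e1, e2, e3, e5, e4, e6
step 1: e1 take() → empty — queue <>
step 2: e2 take() → empty — queue <>
step 3: e3 take() → empty — queue <>
step 4: e5 put(62) — queue <62>
step 5: e4 take() → 62 — queue <>
step 6: e6 put(25) — queue <25>

linearizable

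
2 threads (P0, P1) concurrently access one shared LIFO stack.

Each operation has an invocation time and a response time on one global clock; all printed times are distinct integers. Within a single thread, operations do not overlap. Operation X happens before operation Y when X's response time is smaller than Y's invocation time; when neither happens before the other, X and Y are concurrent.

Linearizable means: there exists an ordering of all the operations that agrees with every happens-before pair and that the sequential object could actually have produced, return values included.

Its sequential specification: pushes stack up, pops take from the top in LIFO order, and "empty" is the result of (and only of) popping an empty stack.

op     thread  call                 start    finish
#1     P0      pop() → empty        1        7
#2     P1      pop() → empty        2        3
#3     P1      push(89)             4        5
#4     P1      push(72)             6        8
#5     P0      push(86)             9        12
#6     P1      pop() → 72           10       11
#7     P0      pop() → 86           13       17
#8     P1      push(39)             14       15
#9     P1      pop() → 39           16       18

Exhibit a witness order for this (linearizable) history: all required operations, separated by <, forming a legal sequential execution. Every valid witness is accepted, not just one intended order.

#1 < #2 < #3 < #4 < #6 < #5 < #7 < #8 < #9

1. #1 pop() → empty, leaving stack <>
2. #2 pop() → empty, leaving stack <>
3. #3 push(89), leaving stack <89>
4. #4 push(72), leaving stack <89,72>
5. #6 pop() → 72, leaving stack <89>
6. #5 push(86), leaving stack <89,86>
7. #7 pop() → 86, leaving stack <89>
8. #8 push(39), leaving stack <89,39>
9. #9 pop() → 39, leaving stack <89>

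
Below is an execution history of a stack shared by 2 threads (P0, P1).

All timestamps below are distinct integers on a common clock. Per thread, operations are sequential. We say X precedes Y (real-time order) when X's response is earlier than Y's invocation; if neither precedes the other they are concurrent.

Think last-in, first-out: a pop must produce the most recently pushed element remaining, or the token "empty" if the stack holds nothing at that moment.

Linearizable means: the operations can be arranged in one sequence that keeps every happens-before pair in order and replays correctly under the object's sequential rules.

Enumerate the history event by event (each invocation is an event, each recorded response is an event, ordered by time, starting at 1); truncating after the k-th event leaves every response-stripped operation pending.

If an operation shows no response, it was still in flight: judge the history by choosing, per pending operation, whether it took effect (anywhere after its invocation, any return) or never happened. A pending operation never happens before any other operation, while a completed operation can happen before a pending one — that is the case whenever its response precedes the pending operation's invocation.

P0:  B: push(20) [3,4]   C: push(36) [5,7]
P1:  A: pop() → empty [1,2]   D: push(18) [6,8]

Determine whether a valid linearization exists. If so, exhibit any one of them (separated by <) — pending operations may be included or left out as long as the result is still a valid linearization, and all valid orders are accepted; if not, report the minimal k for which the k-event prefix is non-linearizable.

linearizable — witness: A < B < C < D

after step 1 (A pop() → empty): stack <>
after step 2 (B push(20)): stack <20>
after step 3 (C push(36)): stack <20,36>
after step 4 (D push(18)): stack <20,36,18>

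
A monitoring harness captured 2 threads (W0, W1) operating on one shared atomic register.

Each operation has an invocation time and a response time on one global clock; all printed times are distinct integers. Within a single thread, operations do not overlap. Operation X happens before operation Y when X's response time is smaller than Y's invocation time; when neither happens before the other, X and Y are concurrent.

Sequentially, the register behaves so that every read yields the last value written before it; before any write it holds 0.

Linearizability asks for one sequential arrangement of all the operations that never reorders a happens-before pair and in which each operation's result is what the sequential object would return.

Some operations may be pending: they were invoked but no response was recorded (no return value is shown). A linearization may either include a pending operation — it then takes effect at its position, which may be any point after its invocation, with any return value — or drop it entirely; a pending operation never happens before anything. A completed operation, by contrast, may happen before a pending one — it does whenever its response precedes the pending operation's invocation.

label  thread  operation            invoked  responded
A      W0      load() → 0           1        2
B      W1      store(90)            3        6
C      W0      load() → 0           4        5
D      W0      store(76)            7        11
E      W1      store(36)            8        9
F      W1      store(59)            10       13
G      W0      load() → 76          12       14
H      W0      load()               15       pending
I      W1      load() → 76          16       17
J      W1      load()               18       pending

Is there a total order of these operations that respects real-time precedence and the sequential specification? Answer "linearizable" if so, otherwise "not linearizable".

linearizable

one valid linearization: A, C, B, E, F, D, G, H, I
step 1: A load() → 0 — value 0
step 2: C load() → 0 — value 0
step 3: B store(90) — value 90
step 4: E store(36) — value 36
step 5: F store(59) — value 59
step 6: D store(76) — value 76
step 7: G load() → 76 — value 76
step 8: H load() (pending, included) — value 76
step 9: I load() → 76 — value 76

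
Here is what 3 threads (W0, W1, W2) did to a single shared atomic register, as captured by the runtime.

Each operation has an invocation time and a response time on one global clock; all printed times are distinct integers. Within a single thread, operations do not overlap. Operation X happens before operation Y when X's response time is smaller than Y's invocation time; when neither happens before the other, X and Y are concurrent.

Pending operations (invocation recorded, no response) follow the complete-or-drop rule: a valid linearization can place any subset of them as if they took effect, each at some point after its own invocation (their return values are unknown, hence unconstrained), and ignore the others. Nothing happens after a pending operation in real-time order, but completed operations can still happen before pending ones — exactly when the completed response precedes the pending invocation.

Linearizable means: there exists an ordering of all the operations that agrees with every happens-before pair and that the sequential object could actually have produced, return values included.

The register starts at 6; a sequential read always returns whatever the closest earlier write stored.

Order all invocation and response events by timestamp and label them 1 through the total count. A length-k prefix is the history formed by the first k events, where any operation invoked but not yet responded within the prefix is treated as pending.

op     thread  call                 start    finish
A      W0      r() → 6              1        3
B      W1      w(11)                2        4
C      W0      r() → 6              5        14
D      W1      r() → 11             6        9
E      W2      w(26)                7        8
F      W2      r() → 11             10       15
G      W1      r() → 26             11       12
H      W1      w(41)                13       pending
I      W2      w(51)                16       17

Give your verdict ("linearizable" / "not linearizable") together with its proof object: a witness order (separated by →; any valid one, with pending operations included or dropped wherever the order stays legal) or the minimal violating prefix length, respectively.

not linearizable — minimal violating prefix: 14 events

already the first 14 events (up to C's response at time 14) admit no linearization; the first 13 still do
16 orders of the 6 completed atomic register ops respect real time; none is legal
every completion of the 2 pending operations (F, H) was checked; none linearizes
sample order A, B, C, D, E, G (pending dropped) stalls at step 3 — C r() → 6 has no legal effect
sample order A, B, C, E, D, G (pending dropped) stalls at step 3 — C r() → 6 has no legal effect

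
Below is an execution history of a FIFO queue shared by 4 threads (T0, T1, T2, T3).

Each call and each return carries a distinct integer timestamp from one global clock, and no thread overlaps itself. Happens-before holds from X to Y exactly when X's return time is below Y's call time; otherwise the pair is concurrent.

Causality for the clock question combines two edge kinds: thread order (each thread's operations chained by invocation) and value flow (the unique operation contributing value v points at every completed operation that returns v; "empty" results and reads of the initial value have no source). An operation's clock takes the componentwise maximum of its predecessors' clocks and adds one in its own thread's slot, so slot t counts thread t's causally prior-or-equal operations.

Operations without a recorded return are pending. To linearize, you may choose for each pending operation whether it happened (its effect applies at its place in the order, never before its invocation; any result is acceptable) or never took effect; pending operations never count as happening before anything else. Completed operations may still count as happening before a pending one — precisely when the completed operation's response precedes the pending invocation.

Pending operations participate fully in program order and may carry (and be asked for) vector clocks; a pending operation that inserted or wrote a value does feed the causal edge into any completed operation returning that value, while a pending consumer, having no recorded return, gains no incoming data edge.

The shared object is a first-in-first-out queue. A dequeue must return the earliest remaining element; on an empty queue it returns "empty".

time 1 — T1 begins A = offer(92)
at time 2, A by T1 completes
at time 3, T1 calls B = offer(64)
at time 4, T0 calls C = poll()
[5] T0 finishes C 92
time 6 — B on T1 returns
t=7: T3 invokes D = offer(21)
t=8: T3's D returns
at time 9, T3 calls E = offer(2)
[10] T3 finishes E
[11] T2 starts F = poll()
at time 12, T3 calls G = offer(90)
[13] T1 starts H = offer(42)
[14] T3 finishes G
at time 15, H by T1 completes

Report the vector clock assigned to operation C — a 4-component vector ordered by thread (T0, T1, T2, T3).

root op D, invoked 7: fresh clock plus T3's own tick → (0, 0, 0, 1)
root op F, invoked 11: fresh clock plus T2's own tick → (0, 0, 1, 0)
root op A, invoked 1: fresh clock plus T1's own tick → (0, 1, 0, 0)
E (invocation 9): componentwise max over VC(D)=(0, 0, 0, 1), +1 at T3, giving (0, 0, 0, 2)
B (invocation 3): componentwise max over VC(A)=(0, 1, 0, 0), +1 at T1, giving (0, 2, 0, 0)
C (invocation 4): componentwise max over VC(A)=(0, 1, 0, 0), +1 at T0, giving (1, 1, 0, 0)
G (invocation 12): componentwise max over VC(E)=(0, 0, 0, 2), +1 at T3, giving (0, 0, 0, 3)
H (invocation 13): componentwise max over VC(B)=(0, 2, 0, 0), +1 at T1, giving (0, 3, 0, 0)
target: VC(C) = (1, 1, 0, 0)

(1, 1, 0, 0)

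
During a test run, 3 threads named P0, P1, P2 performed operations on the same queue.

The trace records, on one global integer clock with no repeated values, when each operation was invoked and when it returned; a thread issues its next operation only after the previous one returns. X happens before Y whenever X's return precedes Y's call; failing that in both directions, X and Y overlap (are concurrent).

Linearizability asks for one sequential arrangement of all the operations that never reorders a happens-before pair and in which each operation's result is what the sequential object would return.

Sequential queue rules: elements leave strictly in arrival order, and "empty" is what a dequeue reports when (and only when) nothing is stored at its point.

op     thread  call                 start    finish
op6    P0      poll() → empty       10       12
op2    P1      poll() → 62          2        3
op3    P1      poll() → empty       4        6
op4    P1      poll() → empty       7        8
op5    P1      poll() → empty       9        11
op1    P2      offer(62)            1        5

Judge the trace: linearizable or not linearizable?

witness order: op1, op2, op3, op4, op5, op6
after step 1 (op1 offer(62)): queue <62>
after step 2 (op2 poll() → 62): queue <>
after step 3 (op3 poll() → empty): queue <>
after step 4 (op4 poll() → empty): queue <>
after step 5 (op5 poll() → empty): queue <>
after step 6 (op6 poll() → empty): queue <>

linearizable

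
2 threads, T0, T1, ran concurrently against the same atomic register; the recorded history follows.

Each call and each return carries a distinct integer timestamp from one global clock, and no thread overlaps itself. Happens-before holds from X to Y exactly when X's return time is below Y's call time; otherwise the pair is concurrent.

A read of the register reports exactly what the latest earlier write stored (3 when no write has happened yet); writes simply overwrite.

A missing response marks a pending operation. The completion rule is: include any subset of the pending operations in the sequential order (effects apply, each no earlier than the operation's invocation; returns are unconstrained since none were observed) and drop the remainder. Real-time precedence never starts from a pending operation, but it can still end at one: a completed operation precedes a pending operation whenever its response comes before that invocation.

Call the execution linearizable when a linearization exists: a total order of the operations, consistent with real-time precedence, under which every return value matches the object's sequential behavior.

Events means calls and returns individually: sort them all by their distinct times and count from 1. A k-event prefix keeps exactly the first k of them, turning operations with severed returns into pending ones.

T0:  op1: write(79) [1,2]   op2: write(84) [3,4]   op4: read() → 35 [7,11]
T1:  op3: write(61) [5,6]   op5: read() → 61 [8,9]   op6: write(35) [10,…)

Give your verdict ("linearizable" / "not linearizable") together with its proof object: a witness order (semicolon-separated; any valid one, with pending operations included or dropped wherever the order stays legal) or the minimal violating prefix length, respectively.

linearizable — witness: op1; op2; op3; op5; op6; op4

after step 1 (op1 write(79)): value 79
after step 2 (op2 write(84)): value 84
after step 3 (op3 write(61)): value 61
after step 4 (op5 read() → 61): value 61
after step 5 (op6 write(35) (pending, included)): value 35
after step 6 (op4 read() → 35): value 35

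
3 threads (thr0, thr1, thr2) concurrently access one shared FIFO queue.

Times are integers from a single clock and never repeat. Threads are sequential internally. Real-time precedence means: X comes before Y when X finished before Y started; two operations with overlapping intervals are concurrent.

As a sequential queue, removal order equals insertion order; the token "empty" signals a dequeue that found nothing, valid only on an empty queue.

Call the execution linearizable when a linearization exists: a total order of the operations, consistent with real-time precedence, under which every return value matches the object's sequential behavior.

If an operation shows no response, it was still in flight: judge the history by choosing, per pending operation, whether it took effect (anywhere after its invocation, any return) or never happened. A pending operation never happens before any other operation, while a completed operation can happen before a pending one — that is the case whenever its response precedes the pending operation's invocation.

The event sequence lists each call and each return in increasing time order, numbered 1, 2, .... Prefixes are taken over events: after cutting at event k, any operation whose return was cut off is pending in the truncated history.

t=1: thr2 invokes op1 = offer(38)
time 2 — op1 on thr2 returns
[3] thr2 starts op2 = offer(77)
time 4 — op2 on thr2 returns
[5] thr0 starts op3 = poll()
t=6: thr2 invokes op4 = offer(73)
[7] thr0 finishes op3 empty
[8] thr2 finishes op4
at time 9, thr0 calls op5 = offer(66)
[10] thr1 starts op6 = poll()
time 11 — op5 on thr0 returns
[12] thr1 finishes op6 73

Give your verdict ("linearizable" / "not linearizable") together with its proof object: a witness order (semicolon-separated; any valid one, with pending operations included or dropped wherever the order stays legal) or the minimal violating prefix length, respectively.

cut after 6 events: linearizable; cut after 7 events (op3 responds, time 7): not linearizable
the completed operations (3 total) allow one real-time order; the FIFO queue replay rejects it
include/drop combinations of the 1 pending operation (op4) were all tried; none helps
take op1, op2, op3 (pending dropped): step 3 already fails, because op3 poll() → empty cannot occur there

not linearizable — minimal violating prefix: 7 events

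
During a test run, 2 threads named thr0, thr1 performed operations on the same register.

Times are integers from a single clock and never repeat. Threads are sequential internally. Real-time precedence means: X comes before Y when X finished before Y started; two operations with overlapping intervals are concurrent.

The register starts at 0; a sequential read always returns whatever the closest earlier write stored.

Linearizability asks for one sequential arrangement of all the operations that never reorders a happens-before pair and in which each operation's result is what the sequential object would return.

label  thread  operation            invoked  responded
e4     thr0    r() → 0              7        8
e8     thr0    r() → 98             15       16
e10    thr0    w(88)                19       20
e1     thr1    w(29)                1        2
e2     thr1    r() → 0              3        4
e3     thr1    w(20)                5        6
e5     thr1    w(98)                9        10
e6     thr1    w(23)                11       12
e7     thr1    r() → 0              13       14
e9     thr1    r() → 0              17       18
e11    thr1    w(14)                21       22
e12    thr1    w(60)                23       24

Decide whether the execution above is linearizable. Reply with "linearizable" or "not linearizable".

through event 3 a valid linearization exists; event 4 (e2 responding at time 4) ends that
one real-time candidate order over the 2 completed operations — the register replay rejects it
one such order, e1, e2, breaks at step 2 where e2 r() → 0 is illegal

not linearizable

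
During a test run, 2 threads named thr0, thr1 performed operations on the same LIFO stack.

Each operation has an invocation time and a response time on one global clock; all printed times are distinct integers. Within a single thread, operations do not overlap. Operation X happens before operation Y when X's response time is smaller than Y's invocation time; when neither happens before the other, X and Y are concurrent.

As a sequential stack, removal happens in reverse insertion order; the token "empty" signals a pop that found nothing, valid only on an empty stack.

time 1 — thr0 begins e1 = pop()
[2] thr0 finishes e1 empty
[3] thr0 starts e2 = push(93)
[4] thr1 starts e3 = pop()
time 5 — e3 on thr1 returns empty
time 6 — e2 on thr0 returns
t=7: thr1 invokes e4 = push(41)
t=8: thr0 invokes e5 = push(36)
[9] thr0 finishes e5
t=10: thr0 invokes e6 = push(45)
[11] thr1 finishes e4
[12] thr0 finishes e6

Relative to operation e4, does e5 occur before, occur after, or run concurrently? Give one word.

concurrent

e5 spans [8,9], e4 spans [7,11]
the intervals overlap in both directions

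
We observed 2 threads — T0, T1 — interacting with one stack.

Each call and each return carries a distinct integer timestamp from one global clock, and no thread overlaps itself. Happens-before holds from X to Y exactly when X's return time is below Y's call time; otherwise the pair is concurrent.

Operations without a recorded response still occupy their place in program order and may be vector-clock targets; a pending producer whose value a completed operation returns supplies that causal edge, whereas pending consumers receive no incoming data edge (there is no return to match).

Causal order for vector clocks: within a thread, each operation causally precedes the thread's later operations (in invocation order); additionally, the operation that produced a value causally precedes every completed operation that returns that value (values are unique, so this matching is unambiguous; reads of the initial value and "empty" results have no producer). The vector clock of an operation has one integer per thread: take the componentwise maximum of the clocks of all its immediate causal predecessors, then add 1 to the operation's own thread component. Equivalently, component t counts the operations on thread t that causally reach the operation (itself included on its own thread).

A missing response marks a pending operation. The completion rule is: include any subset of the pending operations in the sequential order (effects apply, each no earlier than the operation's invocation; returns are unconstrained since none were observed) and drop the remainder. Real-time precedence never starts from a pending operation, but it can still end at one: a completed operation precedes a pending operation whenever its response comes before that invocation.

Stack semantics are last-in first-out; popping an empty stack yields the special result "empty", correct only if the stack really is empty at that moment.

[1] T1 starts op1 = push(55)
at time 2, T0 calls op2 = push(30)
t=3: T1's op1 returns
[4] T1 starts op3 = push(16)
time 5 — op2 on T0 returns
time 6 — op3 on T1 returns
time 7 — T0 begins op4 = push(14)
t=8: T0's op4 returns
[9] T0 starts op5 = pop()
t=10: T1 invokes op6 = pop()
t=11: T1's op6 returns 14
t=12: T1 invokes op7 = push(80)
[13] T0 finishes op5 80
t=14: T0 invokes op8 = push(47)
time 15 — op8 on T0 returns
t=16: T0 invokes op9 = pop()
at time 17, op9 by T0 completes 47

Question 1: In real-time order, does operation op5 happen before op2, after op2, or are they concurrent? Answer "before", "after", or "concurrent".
op5 spans [9,13], op2 spans [2,5]
resp(op2)=5 < inv(op5)=9

after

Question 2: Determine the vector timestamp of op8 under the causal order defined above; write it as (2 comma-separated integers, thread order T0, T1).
no predecessors for op1 (invoked 1): T1 increments from zero → (0, 1)
no predecessors for op2 (invoked 2): T0 increments from zero → (1, 0)
op3, invoked 4, takes VC(op1)=(0, 1) under max, adds 1 for T1 → (0, 2)
op4, invoked 7, takes VC(op2)=(1, 0) under max, adds 1 for T0 → (2, 0)
op6, invoked 10, takes VC(op3)=(0, 2), VC(op4)=(2, 0) under max, adds 1 for T1 → (2, 3)
op7, invoked 12, takes VC(op6)=(2, 3) under max, adds 1 for T1 → (2, 4)
op5, invoked 9, takes VC(op4)=(2, 0), VC(op7)=(2, 4) under max, adds 1 for T0 → (3, 4)
op8, invoked 14, takes VC(op5)=(3, 4) under max, adds 1 for T0 → (4, 4)
op9, invoked 16, takes VC(op8)=(4, 4) under max, adds 1 for T0 → (5, 4)
target: VC(op8) = (4, 4)

(4, 4)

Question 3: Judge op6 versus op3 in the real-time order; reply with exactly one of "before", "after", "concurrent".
op6 spans [10,11], op3 spans [4,6]
resp(op3)=6 < inv(op6)=10

after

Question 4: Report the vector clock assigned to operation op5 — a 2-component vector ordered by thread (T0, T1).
invoked at 1, op1 has no predecessors; its own T1 bump gives (0, 1)
invoked at 2, op2 has no predecessors; its own T0 bump gives (1, 0)
op3 (invocation 4): componentwise max over VC(op1)=(0, 1), +1 at T1, giving (0, 2)
op4 (invocation 7): componentwise max over VC(op2)=(1, 0), +1 at T0, giving (2, 0)
op6 (invocation 10): componentwise max over VC(op3)=(0, 2), VC(op4)=(2, 0), +1 at T1, giving (2, 3)
op7 (invocation 12): componentwise max over VC(op6)=(2, 3), +1 at T1, giving (2, 4)
op5 (invocation 9): componentwise max over VC(op4)=(2, 0), VC(op7)=(2, 4), +1 at T0, giving (3, 4)
op8 (invocation 14): componentwise max over VC(op5)=(3, 4), +1 at T0, giving (4, 4)
op9 (invocation 16): componentwise max over VC(op8)=(4, 4), +1 at T0, giving (5, 4)
target: VC(op5) = (3, 4)

(3, 4)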